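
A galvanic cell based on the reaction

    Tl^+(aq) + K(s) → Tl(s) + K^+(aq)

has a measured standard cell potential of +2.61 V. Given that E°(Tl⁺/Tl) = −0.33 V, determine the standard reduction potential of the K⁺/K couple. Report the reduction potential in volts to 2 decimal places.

In the reaction as written the Tl⁺/Tl couple is reduced (cathode) and K⁺/K is oxidized (anode), so E°cell = E°(Tl⁺/Tl) − E°(K⁺/K).
E°(K⁺/K) = E°(cathode) − E°cell = −0.33 − (+2.61) = −2.94 V.

−2.94 V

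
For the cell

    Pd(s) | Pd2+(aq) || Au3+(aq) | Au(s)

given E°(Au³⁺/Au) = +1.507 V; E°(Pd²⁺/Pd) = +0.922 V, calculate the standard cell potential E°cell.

+0.585 V

By convention the left-hand electrode in cell notation is the anode (oxidation) and the right-hand electrode is the cathode (reduction).
E°cell = E°(right) − E°(left) = +1.507 − (+0.922) = +0.585 V.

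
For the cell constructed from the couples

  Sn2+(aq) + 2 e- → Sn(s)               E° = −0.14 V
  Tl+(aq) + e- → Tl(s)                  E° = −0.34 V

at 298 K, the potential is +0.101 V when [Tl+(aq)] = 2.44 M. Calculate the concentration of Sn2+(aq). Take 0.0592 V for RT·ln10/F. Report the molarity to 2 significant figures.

0.0027 M

Sn²⁺/Sn is the cathode (higher E°); E°cell = −0.14 − (−0.34) = +0.20 V with n = 2.
From the Nernst equation, log Q = n(E° − E)/0.0592 = 2·(+0.20 − (+0.101))/0.0592 = 3.345.
For Sn2+(aq) + 2 Tl(s) → Sn(s) + 2 Tl+(aq), the reaction quotient is Q = [Tl+(aq)]^2 / [Sn2+(aq)].
Substituting the known concentrations and solving, log [Sn2+(aq)] = −2.570 and [Sn2+(aq)] = 0.0027 M.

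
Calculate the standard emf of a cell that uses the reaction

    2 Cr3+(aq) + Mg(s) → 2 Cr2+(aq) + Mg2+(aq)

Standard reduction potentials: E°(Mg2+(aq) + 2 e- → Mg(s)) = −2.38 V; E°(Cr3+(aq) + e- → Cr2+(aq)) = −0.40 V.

+1.98 V

In the reaction as written, Cr3+(aq) is reduced (cathode) and Mg2+(aq) is produced by oxidation at the anode.
E°cell = E°(cathode) − E°(anode) = −0.40 − (−2.38) = +1.98 V.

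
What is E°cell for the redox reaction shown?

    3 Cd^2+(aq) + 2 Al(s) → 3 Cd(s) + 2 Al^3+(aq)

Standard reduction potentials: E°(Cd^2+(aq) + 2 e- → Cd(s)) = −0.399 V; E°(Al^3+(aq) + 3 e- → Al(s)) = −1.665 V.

Cd^2+(aq) gains electrons, so the Cd²⁺/Cd couple is the cathode; the Al³⁺/Al couple is the anode.
E°cell = E°(cathode) − E°(anode) = −0.399 − (−1.665) = +1.266 V.

+1.266 V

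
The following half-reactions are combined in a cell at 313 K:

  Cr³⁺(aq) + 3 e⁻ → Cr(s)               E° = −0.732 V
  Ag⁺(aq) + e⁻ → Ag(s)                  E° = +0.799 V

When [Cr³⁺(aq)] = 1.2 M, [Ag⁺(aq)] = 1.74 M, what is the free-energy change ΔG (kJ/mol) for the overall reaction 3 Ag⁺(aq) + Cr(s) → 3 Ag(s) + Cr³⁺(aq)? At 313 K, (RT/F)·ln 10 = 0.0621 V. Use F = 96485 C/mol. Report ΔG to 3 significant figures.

With Ag⁺/Ag reduced at the cathode, E°cell = +0.799 − (−0.732) = +1.531 V and n = 3.
The reaction quotient is [Cr³⁺(aq)] / [Ag⁺(aq)]^3 = 0.228; by Nernst, E = +1.531 − (0.0621/3)(−0.642) = +1.5443 V.
Finally ΔG = −nFE = −(3)(96485 C/mol)(+1.5443 V) = −447 kJ/mol.

−447 kJ/mol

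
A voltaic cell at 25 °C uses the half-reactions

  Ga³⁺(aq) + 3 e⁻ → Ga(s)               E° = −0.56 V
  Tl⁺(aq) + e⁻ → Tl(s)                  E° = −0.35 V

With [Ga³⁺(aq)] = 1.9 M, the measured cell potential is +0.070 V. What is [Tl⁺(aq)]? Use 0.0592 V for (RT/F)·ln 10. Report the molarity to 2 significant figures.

With Tl⁺/Tl at the cathode and Ga³⁺/Ga at the anode, E°cell = −0.35 − (−0.56) = +0.21 V (n = 3).
Since E = E° − (0.0592/n)·log Q, log Q = n(E° − E)/0.0592 = 7.095.
For 3 Tl⁺(aq) + Ga(s) → 3 Tl(s) + Ga³⁺(aq), the reaction quotient is Q = [Ga³⁺(aq)] / [Tl⁺(aq)]^3.
Solving for the unknown gives log [Tl⁺(aq)] = −2.272, so [Tl⁺(aq)] ≈ 0.0053 M.

0.0053 M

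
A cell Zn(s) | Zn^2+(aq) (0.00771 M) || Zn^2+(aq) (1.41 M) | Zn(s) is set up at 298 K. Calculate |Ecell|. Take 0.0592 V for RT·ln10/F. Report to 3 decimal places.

0.067 V

For a concentration cell E°cell = 0, since both electrodes use the same couple.
The compartment with the higher Zn^2+(aq) concentration (1.41 M) acts as the cathode; ions are reduced there and produced at the dilute (0.00771 M) anode.
With n = 2, Ecell = −(0.0592/2)·log([dilute]/[conc]) = −(0.0592/2)·log(0.00771/1.41) = +0.067 V.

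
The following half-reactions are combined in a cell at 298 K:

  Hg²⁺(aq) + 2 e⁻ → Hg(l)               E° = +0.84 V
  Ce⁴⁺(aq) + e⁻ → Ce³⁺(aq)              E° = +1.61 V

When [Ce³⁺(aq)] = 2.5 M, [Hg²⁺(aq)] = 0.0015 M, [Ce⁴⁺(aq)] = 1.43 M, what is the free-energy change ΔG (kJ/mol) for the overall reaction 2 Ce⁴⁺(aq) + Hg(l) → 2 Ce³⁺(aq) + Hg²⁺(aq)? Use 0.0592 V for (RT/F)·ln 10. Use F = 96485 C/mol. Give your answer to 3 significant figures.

With Ce⁴⁺/Ce³⁺ reduced at the cathode, E°cell = +1.61 − (+0.84) = +0.77 V and n = 2.
Here Q = ([Ce³⁺(aq)]^2·[Hg²⁺(aq)]) / [Ce⁴⁺(aq)]^2 = 0.00458 (log Q = −2.339), giving E = +0.77 − (0.0592/2)·(−2.339) = +0.8392 V.
ΔG = −nFE = −(2)(96485)(+0.8392) J/mol = −162 kJ/mol.

−162 kJ/mol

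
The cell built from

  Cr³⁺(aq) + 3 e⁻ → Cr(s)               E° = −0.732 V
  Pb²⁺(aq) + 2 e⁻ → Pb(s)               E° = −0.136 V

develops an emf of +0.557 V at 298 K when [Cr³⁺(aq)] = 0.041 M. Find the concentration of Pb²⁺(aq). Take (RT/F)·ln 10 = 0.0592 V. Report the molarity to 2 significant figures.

Pb²⁺/Pb is the cathode (higher E°); E°cell = −0.136 − (−0.732) = +0.596 V with n = 6.
From the Nernst equation, log Q = n(E° − E)/0.0592 = 6·(+0.596 − (+0.557))/0.0592 = 3.953.
For 3 Pb²⁺(aq) + 2 Cr(s) → 3 Pb(s) + 2 Cr³⁺(aq), the reaction quotient is Q = [Cr³⁺(aq)]^2 / [Pb²⁺(aq)]^3.
Solving for the unknown gives log [Pb²⁺(aq)] = −2.242, so [Pb²⁺(aq)] ≈ 0.0057 M.

0.0057 M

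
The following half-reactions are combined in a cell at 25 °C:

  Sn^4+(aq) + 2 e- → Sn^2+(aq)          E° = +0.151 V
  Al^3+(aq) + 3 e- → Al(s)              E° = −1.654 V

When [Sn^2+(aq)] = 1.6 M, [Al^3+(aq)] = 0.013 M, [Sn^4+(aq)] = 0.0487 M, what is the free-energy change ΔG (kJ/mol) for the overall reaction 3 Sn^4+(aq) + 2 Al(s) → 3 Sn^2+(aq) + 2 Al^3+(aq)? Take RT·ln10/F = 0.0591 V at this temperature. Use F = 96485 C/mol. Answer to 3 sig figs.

The standard cell potential is +0.151 − (−1.654) = +1.805 V, with n = 6 electrons in the balanced equation.
Q = ([Sn^2+(aq)]^3·[Al^3+(aq)]^2) / [Sn^4+(aq)]^3 = 5.99, so log Q = 0.778 and E = +1.805 − (0.0591/6)(0.778) = +1.7973 V.
ΔG = −nFE = −(6)(96485)(+1.7973) J/mol = −1040 kJ/mol.

−1040 kJ/mol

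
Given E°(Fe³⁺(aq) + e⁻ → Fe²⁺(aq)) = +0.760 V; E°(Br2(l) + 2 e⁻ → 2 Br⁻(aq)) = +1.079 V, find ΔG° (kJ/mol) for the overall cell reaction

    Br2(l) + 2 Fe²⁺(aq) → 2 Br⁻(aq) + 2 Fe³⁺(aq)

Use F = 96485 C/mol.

In the reaction as written Br2(l) is reduced, so the Br₂/Br⁻ couple is the cathode and Fe³⁺/Fe²⁺ is the anode.
E°cell = +1.079 − (+0.760) = +0.319 V; balancing electrons gives n = 2.
ΔG° = −nFE°cell = −(2)(96485)(+0.319) J/mol = −61.6 kJ/mol.

−61.6 kJ/mol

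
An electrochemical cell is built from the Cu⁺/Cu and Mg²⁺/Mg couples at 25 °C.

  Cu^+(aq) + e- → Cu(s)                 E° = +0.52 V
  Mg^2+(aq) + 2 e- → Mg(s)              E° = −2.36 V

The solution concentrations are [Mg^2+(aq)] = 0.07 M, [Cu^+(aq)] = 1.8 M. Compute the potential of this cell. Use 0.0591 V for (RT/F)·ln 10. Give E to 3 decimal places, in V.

+2.929 V

Cu⁺/Cu is reduced (cathode, E° = +0.52 V) and Mg²⁺/Mg is oxidized (anode).
The standard potential is +0.52 − (−2.36) = +2.88 V and the balanced reaction transfers n = 2 electrons.
Balancing gives 2 Cu^+(aq) + Mg(s) → 2 Cu(s) + Mg^2+(aq); hence Q = [Mg^2+(aq)] / [Cu^+(aq)]^2 = 0.0216 (log Q = −1.665).
Applying E = E° − (RT ln10/nF)·log Q gives +2.88 − (0.0591/2)(−1.665) = +2.929 V.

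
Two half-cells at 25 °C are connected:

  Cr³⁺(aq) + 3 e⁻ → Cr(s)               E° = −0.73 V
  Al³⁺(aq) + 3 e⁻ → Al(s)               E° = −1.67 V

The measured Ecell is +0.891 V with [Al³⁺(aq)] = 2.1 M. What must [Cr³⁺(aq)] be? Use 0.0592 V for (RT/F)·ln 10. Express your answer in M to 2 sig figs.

Cr³⁺/Cr is the cathode (higher E°); E°cell = −0.73 − (−1.67) = +0.94 V with n = 3.
From the Nernst equation, log Q = n(E° − E)/0.0592 = 3·(+0.94 − (+0.891))/0.0592 = 2.483.
Balancing electrons gives Cr³⁺(aq) + Al(s) → Cr(s) + Al³⁺(aq); thus Q = [Al³⁺(aq)] / [Cr³⁺(aq)].
Isolating [Cr³⁺(aq)] in Q = 10^{2.483} yields log [Cr³⁺(aq)] = −2.161, i.e. 0.0069 M.

0.0069 M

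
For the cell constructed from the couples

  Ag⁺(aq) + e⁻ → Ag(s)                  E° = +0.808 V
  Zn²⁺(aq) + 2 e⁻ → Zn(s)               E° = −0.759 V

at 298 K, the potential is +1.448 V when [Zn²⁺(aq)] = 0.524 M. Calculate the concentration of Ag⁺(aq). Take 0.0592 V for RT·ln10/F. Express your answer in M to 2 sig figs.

0.0071 M

Ag⁺/Ag is the cathode (higher E°); E°cell = +0.808 − (−0.759) = +1.567 V with n = 2.
Rearranging E = E° − (0.0592/n)·log Q gives log Q = 2(+1.567 − (+1.448))/0.0592 = 4.020.
For 2 Ag⁺(aq) + Zn(s) → 2 Ag(s) + Zn²⁺(aq), the reaction quotient is Q = [Zn²⁺(aq)] / [Ag⁺(aq)]^2.
Solving for the unknown gives log [Ag⁺(aq)] = −2.150, so [Ag⁺(aq)] ≈ 0.0071 M.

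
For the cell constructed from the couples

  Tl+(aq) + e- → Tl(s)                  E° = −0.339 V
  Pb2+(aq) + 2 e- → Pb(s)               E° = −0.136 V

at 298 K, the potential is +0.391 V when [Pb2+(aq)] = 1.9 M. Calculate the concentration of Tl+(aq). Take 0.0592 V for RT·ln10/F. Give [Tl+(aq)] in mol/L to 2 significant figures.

With Pb²⁺/Pb at the cathode and Tl⁺/Tl at the anode, E°cell = −0.136 − (−0.339) = +0.203 V (n = 2).
From the Nernst equation, log Q = n(E° − E)/0.0592 = 2·(+0.203 − (+0.391))/0.0592 = −6.351.
For Pb2+(aq) + 2 Tl(s) → Pb(s) + 2 Tl+(aq), the reaction quotient is Q = [Tl+(aq)]^2 / [Pb2+(aq)].
Solving for the unknown gives log [Tl+(aq)] = −3.036, so [Tl+(aq)] ≈ 0.00092 M.

0.00092 M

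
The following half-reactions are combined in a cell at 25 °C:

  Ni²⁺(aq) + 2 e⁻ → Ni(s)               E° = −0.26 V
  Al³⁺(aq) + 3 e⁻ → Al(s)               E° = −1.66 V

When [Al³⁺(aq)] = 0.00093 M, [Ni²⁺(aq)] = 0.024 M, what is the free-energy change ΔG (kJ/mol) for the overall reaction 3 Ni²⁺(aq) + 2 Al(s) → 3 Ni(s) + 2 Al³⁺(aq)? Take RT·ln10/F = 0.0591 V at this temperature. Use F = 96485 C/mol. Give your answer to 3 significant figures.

−817 kJ/mol

E°cell = −0.26 − (−1.66) = +1.40 V; the balanced reaction transfers n = 6 electrons.
Q = [Al³⁺(aq)]^2 / [Ni²⁺(aq)]^3 = 0.0626, so log Q = −1.204 and E = +1.40 − (0.0591/6)(−1.204) = +1.4119 V.
ΔG = −nFE = −(6)(96485)(+1.4119) J/mol = −817 kJ/mol.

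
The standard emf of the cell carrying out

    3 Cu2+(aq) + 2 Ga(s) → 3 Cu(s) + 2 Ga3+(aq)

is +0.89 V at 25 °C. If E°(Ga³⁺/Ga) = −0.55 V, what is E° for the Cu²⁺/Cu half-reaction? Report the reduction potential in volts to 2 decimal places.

+0.34 V

In the reaction as written the Cu²⁺/Cu couple is reduced (cathode) and Ga³⁺/Ga is oxidized (anode), so E°cell = E°(Cu²⁺/Cu) − E°(Ga³⁺/Ga).
E°(Cu²⁺/Cu) = E°cell + E°(anode) = +0.89 + (−0.55) = +0.34 V.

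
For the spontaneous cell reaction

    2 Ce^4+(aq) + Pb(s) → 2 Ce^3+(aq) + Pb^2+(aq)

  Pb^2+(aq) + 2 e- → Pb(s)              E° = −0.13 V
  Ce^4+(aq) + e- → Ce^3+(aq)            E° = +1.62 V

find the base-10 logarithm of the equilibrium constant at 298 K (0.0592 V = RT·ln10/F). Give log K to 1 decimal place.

The Ce⁴⁺/Ce³⁺ couple is reduced (cathode); E°cell = +1.62 − (−0.13) = +1.75 V with n = 2.
At equilibrium E = 0, so log K = nE°cell / 0.0592 = (2)(+1.75) / 0.0592 = 59.1.

log K = 59.1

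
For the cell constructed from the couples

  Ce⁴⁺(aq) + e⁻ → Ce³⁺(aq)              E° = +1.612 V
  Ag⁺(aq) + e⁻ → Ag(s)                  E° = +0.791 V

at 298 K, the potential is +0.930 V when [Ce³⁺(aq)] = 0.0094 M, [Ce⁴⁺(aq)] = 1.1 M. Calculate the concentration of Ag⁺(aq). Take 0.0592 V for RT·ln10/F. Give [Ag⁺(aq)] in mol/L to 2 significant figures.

Ce⁴⁺/Ce³⁺ is the cathode (higher E°); E°cell = +1.612 − (+0.791) = +0.821 V with n = 1.
From the Nernst equation, log Q = n(E° − E)/0.0592 = 1·(+0.821 − (+0.930))/0.0592 = −1.841.
For Ce⁴⁺(aq) + Ag(s) → Ce³⁺(aq) + Ag⁺(aq), the reaction quotient is Q = ([Ce³⁺(aq)]·[Ag⁺(aq)]) / [Ce⁴⁺(aq)].
Solving for the unknown gives log [Ag⁺(aq)] = 0.227, so [Ag⁺(aq)] ≈ 1.7 M.

1.7 M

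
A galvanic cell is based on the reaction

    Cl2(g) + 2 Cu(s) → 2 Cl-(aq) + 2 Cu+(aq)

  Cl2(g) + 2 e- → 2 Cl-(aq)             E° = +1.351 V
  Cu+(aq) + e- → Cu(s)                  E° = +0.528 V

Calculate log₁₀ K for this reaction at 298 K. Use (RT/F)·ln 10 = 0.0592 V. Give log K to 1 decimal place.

The Cl₂/Cl⁻ couple is reduced (cathode); E°cell = +1.351 − (+0.528) = +0.823 V with n = 2.
At equilibrium E = 0, so log K = nE°cell / 0.0592 = (2)(+0.823) / 0.0592 = 27.8.

log K = 27.8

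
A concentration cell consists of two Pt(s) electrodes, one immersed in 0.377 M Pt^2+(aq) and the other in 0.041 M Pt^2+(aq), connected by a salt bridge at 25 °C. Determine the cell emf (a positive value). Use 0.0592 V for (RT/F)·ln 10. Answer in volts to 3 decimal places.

For a concentration cell E°cell = 0, since both electrodes use the same couple.
The compartment with the higher Pt^2+(aq) concentration (0.377 M) acts as the cathode; ions are reduced there and produced at the dilute (0.041 M) anode.
With n = 2, Ecell = −(0.0592/2)·log([dilute]/[conc]) = −(0.0592/2)·log(0.041/0.377) = +0.029 V.

0.029 V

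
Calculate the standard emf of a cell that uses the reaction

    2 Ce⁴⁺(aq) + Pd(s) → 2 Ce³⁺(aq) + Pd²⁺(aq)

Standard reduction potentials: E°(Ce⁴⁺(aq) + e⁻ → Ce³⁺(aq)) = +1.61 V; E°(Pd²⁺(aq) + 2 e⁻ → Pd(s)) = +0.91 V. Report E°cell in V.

In the reaction as written, Ce⁴⁺(aq) is reduced (cathode) and Pd²⁺(aq) is produced by oxidation at the anode.
E°cell = E°(cathode) − E°(anode) = +1.61 − (+0.91) = +0.70 V.
The positive value indicates the reaction is spontaneous as written.

+0.70 V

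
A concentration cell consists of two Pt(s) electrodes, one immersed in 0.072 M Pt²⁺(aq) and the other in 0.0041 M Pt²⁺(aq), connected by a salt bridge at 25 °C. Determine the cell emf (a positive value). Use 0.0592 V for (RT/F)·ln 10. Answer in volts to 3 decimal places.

0.037 V

For a concentration cell E°cell = 0, since both electrodes use the same couple.
The compartment with the higher Pt²⁺(aq) concentration (0.072 M) acts as the cathode; ions are reduced there and produced at the dilute (0.0041 M) anode.
With n = 2, Ecell = −(0.0592/2)·log([dilute]/[conc]) = −(0.0592/2)·log(0.0041/0.072) = +0.037 V.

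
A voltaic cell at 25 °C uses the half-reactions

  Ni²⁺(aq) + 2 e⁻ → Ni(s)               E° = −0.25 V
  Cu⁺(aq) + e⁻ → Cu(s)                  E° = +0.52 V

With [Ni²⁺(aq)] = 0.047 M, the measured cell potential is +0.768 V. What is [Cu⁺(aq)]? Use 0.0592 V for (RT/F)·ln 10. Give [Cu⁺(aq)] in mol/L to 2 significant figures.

0.20 M

The Cu⁺/Cu couple has the larger reduction potential, so it is the cathode: E°cell = +0.52 − (−0.25) = +0.77 V and n = 2.
Since E = E° − (0.0592/n)·log Q, log Q = n(E° − E)/0.0592 = 0.068.
Balancing electrons gives 2 Cu⁺(aq) + Ni(s) → 2 Cu(s) + Ni²⁺(aq); thus Q = [Ni²⁺(aq)] / [Cu⁺(aq)]^2.
Isolating [Cu⁺(aq)] in Q = 10^{0.068} yields log [Cu⁺(aq)] = −0.698, i.e. 0.20 M.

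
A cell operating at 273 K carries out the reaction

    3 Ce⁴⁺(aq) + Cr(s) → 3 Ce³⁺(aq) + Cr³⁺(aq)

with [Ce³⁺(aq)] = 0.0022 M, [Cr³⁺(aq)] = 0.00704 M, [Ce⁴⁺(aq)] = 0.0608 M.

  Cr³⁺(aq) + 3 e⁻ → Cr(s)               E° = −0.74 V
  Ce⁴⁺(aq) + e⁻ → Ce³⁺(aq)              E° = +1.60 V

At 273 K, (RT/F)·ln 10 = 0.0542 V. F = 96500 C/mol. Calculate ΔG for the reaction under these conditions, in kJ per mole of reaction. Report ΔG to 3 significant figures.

−711 kJ/mol

The standard cell potential is +1.60 − (−0.74) = +2.34 V, with n = 3 electrons in the balanced equation.
The reaction quotient is ([Ce³⁺(aq)]^3·[Cr³⁺(aq)]) / [Ce⁴⁺(aq)]^3 = 3.34×10^−7; by Nernst, E = +2.34 − (0.0542/3)(−6.477) = +2.4570 V.
ΔG = −nFE = −(3)(96500)(+2.4570) J/mol = −711 kJ/mol.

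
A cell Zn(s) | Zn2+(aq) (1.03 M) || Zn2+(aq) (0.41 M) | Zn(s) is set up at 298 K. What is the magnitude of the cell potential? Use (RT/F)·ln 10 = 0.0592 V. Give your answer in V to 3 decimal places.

0.012 V

For a concentration cell E°cell = 0, since both electrodes use the same couple.
The compartment with the higher Zn2+(aq) concentration (1.03 M) acts as the cathode; ions are reduced there and produced at the dilute (0.41 M) anode.
With n = 2, Ecell = −(0.0592/2)·log([dilute]/[conc]) = −(0.0592/2)·log(0.41/1.03) = +0.012 V.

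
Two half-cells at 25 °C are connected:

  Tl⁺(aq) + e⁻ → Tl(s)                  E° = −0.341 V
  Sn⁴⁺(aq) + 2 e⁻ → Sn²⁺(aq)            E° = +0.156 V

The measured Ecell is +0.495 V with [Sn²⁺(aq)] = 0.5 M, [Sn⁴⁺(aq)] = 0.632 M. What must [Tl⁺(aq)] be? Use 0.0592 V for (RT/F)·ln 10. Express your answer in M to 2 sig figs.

With Sn⁴⁺/Sn²⁺ at the cathode and Tl⁺/Tl at the anode, E°cell = +0.156 − (−0.341) = +0.497 V (n = 2).
Since E = E° − (0.0592/n)·log Q, log Q = n(E° − E)/0.0592 = 0.068.
Balancing electrons gives Sn⁴⁺(aq) + 2 Tl(s) → Sn²⁺(aq) + 2 Tl⁺(aq); thus Q = ([Sn²⁺(aq)]·[Tl⁺(aq)]^2) / [Sn⁴⁺(aq)].
Substituting the known concentrations and solving, log [Tl⁺(aq)] = 0.085 and [Tl⁺(aq)] = 1.2 M.

1.2 M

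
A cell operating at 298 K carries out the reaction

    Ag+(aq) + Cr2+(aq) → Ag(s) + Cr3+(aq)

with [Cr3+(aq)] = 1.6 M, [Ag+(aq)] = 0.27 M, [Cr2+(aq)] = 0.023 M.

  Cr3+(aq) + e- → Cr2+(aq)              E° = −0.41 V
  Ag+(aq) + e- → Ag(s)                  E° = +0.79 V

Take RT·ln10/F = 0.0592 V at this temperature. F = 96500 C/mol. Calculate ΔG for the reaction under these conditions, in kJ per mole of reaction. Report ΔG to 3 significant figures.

E°cell = +0.79 − (−0.41) = +1.20 V; the balanced reaction transfers n = 1 electron.
Q = [Cr3+(aq)] / ([Ag+(aq)]·[Cr2+(aq)]) = 258, so log Q = 2.411 and E = +1.20 − (0.0592/1)(2.411) = +1.0573 V.
Then ΔG = −nFE = −1 × 96500 × +1.0573 J/mol = −102 kJ/mol.

−102 kJ/mol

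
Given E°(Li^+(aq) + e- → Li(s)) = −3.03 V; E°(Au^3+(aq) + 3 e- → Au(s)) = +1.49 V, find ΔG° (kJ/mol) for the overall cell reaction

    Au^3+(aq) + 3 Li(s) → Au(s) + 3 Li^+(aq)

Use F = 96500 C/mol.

−1309 kJ/mol

In the reaction as written Au^3+(aq) is reduced, so the Au³⁺/Au couple is the cathode and Li⁺/Li is the anode.
E°cell = +1.49 − (−3.03) = +4.52 V; balancing electrons gives n = 3.
ΔG° = −nFE°cell = −(3)(96500)(+4.52) J/mol = −1309 kJ/mol.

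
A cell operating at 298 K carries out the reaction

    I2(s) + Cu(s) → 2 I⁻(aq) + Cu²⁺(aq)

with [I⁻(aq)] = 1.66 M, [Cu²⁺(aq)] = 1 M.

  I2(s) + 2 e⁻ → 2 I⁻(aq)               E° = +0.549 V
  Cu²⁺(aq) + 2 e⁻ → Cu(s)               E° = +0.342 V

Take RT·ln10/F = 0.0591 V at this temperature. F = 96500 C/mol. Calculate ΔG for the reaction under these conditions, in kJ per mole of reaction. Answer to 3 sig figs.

The standard cell potential is +0.549 − (+0.342) = +0.207 V, with n = 2 electrons in the balanced equation.
The reaction quotient is [I⁻(aq)]^2·[Cu²⁺(aq)] = 2.76; by Nernst, E = +0.207 − (0.0591/2)(0.440) = +0.1940 V.
Finally ΔG = −nFE = −(2)(96500 C/mol)(+0.1940 V) = −37.4 kJ/mol.

−37.4 kJ/mol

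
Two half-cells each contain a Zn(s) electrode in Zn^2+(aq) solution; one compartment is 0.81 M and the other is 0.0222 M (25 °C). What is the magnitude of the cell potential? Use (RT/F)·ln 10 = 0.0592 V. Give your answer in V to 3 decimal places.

0.046 V

For a concentration cell E°cell = 0, since both electrodes use the same couple.
The compartment with the higher Zn^2+(aq) concentration (0.81 M) acts as the cathode; ions are reduced there and produced at the dilute (0.0222 M) anode.
With n = 2, Ecell = −(0.0592/2)·log([dilute]/[conc]) = −(0.0592/2)·log(0.0222/0.81) = +0.046 V.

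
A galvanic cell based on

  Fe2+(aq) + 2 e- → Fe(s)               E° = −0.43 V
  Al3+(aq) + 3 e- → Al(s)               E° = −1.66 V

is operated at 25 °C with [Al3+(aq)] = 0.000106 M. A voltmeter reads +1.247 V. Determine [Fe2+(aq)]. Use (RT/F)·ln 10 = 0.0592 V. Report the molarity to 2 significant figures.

With Fe²⁺/Fe at the cathode and Al³⁺/Al at the anode, E°cell = −0.43 − (−1.66) = +1.23 V (n = 6).
From the Nernst equation, log Q = n(E° − E)/0.0592 = 6·(+1.23 − (+1.247))/0.0592 = −1.723.
For 3 Fe2+(aq) + 2 Al(s) → 3 Fe(s) + 2 Al3+(aq), the reaction quotient is Q = [Al3+(aq)]^2 / [Fe2+(aq)]^3.
Isolating [Fe2+(aq)] in Q = 10^{−1.723} yields log [Fe2+(aq)] = −2.075, i.e. 0.0084 M.

0.0084 M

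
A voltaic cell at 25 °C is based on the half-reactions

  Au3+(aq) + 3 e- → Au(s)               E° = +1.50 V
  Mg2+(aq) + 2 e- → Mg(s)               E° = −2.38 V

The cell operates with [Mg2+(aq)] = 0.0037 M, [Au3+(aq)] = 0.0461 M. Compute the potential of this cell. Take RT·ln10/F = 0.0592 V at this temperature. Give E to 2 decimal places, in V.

Since E°(Au³⁺/Au) > E°(Mg²⁺/Mg), Au³⁺/Au serves as the cathode.
E°cell = E°cat − E°an = +1.50 − (−2.38) = +3.88 V; n = 6.
The balanced reaction is 2 Au3+(aq) + 3 Mg(s) → 2 Au(s) + 3 Mg2+(aq), so Q = [Mg2+(aq)]^3 / [Au3+(aq)]^2 = 2.38×10^−5 and log Q = −4.623.
E = E° − (0.0592/n)·log Q = +3.88 − (0.0592/6)(−4.623) = +3.93 V.

+3.93 V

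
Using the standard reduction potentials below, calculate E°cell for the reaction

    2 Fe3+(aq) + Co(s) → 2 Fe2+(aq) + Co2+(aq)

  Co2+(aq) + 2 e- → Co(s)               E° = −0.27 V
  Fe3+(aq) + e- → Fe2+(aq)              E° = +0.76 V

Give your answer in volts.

In the reaction as written, Fe3+(aq) is reduced (cathode) and Co2+(aq) is produced by oxidation at the anode.
E°cell = E°(cathode) − E°(anode) = +0.76 − (−0.27) = +1.03 V.

+1.03 V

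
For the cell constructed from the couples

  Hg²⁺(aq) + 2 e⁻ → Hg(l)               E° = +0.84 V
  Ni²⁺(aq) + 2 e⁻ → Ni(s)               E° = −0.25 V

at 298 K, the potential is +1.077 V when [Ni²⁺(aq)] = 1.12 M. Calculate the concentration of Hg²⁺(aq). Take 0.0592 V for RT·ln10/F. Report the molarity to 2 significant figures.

The Hg²⁺/Hg couple has the larger reduction potential, so it is the cathode: E°cell = +0.84 − (−0.25) = +1.09 V and n = 2.
From the Nernst equation, log Q = n(E° − E)/0.0592 = 2·(+1.09 − (+1.077))/0.0592 = 0.439.
Balancing electrons gives Hg²⁺(aq) + Ni(s) → Hg(l) + Ni²⁺(aq); thus Q = [Ni²⁺(aq)] / [Hg²⁺(aq)].
Substituting the known concentrations and solving, log [Hg²⁺(aq)] = −0.390 and [Hg²⁺(aq)] = 0.41 M.

0.41 M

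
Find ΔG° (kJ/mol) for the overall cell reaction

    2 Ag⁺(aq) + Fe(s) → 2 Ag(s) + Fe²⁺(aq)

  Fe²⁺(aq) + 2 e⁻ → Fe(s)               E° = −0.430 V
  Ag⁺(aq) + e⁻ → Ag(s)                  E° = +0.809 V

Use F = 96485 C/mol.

In the reaction as written Ag⁺(aq) is reduced, so the Ag⁺/Ag couple is the cathode and Fe²⁺/Fe is the anode.
E°cell = +0.809 − (−0.430) = +1.239 V; balancing electrons gives n = 2.
ΔG° = −nFE°cell = −(2)(96485)(+1.239) J/mol = −239 kJ/mol.

−239 kJ/mol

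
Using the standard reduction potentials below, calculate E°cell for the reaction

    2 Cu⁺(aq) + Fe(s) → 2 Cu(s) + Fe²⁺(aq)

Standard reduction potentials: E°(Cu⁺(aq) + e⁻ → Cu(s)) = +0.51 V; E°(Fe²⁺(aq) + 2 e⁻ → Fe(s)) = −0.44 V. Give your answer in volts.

In the reaction as written, Cu⁺(aq) is reduced (cathode) and Fe²⁺(aq) is produced by oxidation at the anode.
E°cell = E°(cathode) − E°(anode) = +0.51 − (−0.44) = +0.95 V.

+0.95 V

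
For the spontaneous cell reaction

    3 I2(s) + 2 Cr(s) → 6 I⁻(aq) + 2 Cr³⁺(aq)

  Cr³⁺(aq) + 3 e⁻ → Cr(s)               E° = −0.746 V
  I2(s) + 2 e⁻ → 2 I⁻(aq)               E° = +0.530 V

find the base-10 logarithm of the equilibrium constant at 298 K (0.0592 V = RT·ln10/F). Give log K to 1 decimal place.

log K = 129.3

The I₂/I⁻ couple is reduced (cathode); E°cell = +0.530 − (−0.746) = +1.276 V with n = 6.
At equilibrium E = 0, so log K = nE°cell / 0.0592 = (6)(+1.276) / 0.0592 = 129.3.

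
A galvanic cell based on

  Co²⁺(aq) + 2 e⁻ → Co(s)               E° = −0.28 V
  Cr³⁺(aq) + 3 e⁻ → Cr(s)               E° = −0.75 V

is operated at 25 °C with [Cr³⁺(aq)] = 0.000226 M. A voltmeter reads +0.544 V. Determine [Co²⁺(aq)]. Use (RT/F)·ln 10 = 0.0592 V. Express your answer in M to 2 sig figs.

1.2 M

The Co²⁺/Co couple has the larger reduction potential, so it is the cathode: E°cell = −0.28 − (−0.75) = +0.47 V and n = 6.
Since E = E° − (0.0592/n)·log Q, log Q = n(E° − E)/0.0592 = −7.500.
The balanced reaction is 3 Co²⁺(aq) + 2 Cr(s) → 3 Co(s) + 2 Cr³⁺(aq), so Q = [Cr³⁺(aq)]^2 / [Co²⁺(aq)]^3.
Solving for the unknown gives log [Co²⁺(aq)] = 0.069, so [Co²⁺(aq)] ≈ 1.2 M.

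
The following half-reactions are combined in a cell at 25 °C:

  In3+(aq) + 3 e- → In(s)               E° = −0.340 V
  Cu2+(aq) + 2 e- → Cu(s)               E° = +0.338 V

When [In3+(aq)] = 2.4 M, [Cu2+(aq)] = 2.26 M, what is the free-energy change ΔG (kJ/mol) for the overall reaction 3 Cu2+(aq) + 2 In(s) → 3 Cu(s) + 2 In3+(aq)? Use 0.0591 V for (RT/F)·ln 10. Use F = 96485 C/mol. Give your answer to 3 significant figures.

−394 kJ/mol

E°cell = +0.338 − (−0.340) = +0.678 V; the balanced reaction transfers n = 6 electrons.
Q = [In3+(aq)]^2 / [Cu2+(aq)]^3 = 0.499, so log Q = −0.302 and E = +0.678 − (0.0591/6)(−0.302) = +0.6810 V.
Then ΔG = −nFE = −6 × 96485 × +0.6810 J/mol = −394 kJ/mol.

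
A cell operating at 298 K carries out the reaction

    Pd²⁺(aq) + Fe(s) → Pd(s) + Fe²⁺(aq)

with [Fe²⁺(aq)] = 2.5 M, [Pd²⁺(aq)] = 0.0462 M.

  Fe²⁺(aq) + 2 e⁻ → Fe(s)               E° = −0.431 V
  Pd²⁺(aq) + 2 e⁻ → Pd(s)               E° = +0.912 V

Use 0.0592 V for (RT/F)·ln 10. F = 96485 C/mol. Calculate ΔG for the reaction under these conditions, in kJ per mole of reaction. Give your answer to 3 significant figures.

−249 kJ/mol

The standard cell potential is +0.912 − (−0.431) = +1.343 V, with n = 2 electrons in the balanced equation.
Here Q = [Fe²⁺(aq)] / [Pd²⁺(aq)] = 54.1 (log Q = 1.733), giving E = +1.343 − (0.0592/2)·(1.733) = +1.2917 V.
Finally ΔG = −nFE = −(2)(96485 C/mol)(+1.2917 V) = −249 kJ/mol.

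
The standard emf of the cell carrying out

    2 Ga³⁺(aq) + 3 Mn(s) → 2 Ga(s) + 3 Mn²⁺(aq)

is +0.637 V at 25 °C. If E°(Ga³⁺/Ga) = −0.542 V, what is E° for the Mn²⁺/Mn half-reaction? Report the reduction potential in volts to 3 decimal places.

In the reaction as written the Ga³⁺/Ga couple is reduced (cathode) and Mn²⁺/Mn is oxidized (anode), so E°cell = E°(Ga³⁺/Ga) − E°(Mn²⁺/Mn).
E°(Mn²⁺/Mn) = E°(cathode) − E°cell = −0.542 − (+0.637) = −1.179 V.

−1.179 V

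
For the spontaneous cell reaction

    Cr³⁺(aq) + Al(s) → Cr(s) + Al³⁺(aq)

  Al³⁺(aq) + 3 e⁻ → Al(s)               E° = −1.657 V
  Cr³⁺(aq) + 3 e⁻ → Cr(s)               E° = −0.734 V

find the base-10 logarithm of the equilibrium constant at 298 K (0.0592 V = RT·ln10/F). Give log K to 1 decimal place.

The Cr³⁺/Cr couple is reduced (cathode); E°cell = −0.734 − (−1.657) = +0.923 V with n = 3.
At equilibrium E = 0, so log K = nE°cell / 0.0592 = (3)(+0.923) / 0.0592 = 46.8.

log K = 46.8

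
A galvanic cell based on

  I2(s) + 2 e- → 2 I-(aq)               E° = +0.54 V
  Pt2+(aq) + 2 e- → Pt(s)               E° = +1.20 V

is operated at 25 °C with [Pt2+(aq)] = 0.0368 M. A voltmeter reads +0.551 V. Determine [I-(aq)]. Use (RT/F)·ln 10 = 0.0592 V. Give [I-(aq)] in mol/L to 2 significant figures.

0.075 M

Pt²⁺/Pt is the cathode (higher E°); E°cell = +1.20 − (+0.54) = +0.66 V with n = 2.
From the Nernst equation, log Q = n(E° − E)/0.0592 = 2·(+0.66 − (+0.551))/0.0592 = 3.682.
The balanced reaction is Pt2+(aq) + 2 I-(aq) → Pt(s) + I2(s), so Q = 1 / ([Pt2+(aq)]·[I-(aq)]^2).
Isolating [I-(aq)] in Q = 10^{3.682} yields log [I-(aq)] = −1.124, i.e. 0.075 M.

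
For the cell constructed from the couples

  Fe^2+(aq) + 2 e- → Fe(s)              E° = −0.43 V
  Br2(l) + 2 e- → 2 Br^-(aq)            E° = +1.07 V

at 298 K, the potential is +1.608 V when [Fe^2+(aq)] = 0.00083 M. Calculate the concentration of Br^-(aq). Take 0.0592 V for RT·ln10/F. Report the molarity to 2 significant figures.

0.52 M

Br₂/Br⁻ is the cathode (higher E°); E°cell = +1.07 − (−0.43) = +1.50 V with n = 2.
From the Nernst equation, log Q = n(E° − E)/0.0592 = 2·(+1.50 − (+1.608))/0.0592 = −3.649.
For Br2(l) + Fe(s) → 2 Br^-(aq) + Fe^2+(aq), the reaction quotient is Q = [Br^-(aq)]^2·[Fe^2+(aq)].
Solving for the unknown gives log [Br^-(aq)] = −0.284, so [Br^-(aq)] ≈ 0.52 M.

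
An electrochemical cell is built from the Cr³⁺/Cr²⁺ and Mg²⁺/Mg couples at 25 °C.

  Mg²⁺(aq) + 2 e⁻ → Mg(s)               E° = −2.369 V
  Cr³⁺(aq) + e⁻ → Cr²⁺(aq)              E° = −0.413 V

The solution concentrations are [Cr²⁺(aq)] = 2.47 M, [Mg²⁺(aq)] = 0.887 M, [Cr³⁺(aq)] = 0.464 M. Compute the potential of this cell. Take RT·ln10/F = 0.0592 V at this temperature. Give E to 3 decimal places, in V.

+1.915 V

The Cr³⁺/Cr²⁺ couple has the more positive E°, so it is the cathode; Mg²⁺/Mg is the anode.
E°cell = E°cat − E°an = −0.413 − (−2.369) = +1.956 V; n = 2.
Balancing gives 2 Cr³⁺(aq) + Mg(s) → 2 Cr²⁺(aq) + Mg²⁺(aq); hence Q = ([Cr²⁺(aq)]^2·[Mg²⁺(aq)]) / [Cr³⁺(aq)]^2 = 25.1 (log Q = 1.400).
By the Nernst equation, E = +1.956 − (0.0592/2)·(1.400) = +1.915 V.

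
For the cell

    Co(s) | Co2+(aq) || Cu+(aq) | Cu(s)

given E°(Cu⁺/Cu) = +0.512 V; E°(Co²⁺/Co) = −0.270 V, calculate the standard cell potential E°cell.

By convention the left-hand electrode in cell notation is the anode (oxidation) and the right-hand electrode is the cathode (reduction).
E°cell = E°(right) − E°(left) = +0.512 − (−0.270) = +0.782 V.

+0.782 V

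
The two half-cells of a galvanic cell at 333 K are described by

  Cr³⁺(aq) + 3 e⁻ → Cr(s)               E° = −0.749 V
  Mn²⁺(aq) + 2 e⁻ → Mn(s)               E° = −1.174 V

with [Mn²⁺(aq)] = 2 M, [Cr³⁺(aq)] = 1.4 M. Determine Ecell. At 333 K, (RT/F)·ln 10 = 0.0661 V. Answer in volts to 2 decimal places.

Cr³⁺/Cr is reduced (cathode, E° = −0.749 V) and Mn²⁺/Mn is oxidized (anode).
The standard potential is −0.749 − (−1.174) = +0.425 V and the balanced reaction transfers n = 6 electrons.
For the overall reaction 2 Cr³⁺(aq) + 3 Mn(s) → 2 Cr(s) + 3 Mn²⁺(aq), Q = [Mn²⁺(aq)]^3 / [Cr³⁺(aq)]^2 = 4.08, giving log Q = 0.611.
By the Nernst equation, E = +0.425 − (0.0661/6)·(0.611) = +0.42 V.

+0.42 V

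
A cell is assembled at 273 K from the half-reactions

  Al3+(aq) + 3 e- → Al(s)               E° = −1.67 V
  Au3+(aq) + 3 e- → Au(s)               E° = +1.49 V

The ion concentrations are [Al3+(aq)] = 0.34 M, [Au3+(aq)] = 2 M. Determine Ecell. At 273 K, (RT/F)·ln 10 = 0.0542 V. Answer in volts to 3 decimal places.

+3.174 V

Au³⁺/Au is reduced (cathode, E° = +1.49 V) and Al³⁺/Al is oxidized (anode).
E°cell = +1.49 − (−1.67) = +3.16 V, with n = 3 electrons transferred.
For the overall reaction Au3+(aq) + Al(s) → Au(s) + Al3+(aq), Q = [Al3+(aq)] / [Au3+(aq)] = 0.17, giving log Q = −0.770.
By the Nernst equation, E = +3.16 − (0.0542/3)·(−0.770) = +3.174 V.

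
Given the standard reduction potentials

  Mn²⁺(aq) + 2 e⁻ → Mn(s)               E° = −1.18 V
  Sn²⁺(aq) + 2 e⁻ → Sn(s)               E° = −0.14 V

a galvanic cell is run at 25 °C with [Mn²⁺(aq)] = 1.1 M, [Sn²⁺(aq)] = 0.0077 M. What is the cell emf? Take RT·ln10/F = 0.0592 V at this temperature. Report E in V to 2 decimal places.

+0.98 V

Since E°(Sn²⁺/Sn) > E°(Mn²⁺/Mn), Sn²⁺/Sn serves as the cathode.
E°cell = −0.14 − (−1.18) = +1.04 V, with n = 2 electrons transferred.
Balancing gives Sn²⁺(aq) + Mn(s) → Sn(s) + Mn²⁺(aq); hence Q = [Mn²⁺(aq)] / [Sn²⁺(aq)] = 143 (log Q = 2.155).
E = E° − (0.0592/n)·log Q = +1.04 − (0.0592/2)(2.155) = +0.98 V.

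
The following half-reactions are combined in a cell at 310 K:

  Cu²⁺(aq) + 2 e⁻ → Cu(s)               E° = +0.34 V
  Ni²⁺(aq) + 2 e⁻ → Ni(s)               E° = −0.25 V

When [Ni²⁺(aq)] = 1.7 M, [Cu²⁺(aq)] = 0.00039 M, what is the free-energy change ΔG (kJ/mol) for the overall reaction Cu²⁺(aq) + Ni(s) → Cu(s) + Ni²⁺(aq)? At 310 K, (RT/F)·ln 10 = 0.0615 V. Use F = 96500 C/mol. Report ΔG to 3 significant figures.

−92.3 kJ/mol

With Cu²⁺/Cu reduced at the cathode, E°cell = +0.34 − (−0.25) = +0.59 V and n = 2.
Q = [Ni²⁺(aq)] / [Cu²⁺(aq)] = 4.36×10^3, so log Q = 3.639 and E = +0.59 − (0.0615/2)(3.639) = +0.4781 V.
Then ΔG = −nFE = −2 × 96500 × +0.4781 J/mol = −92.3 kJ/mol.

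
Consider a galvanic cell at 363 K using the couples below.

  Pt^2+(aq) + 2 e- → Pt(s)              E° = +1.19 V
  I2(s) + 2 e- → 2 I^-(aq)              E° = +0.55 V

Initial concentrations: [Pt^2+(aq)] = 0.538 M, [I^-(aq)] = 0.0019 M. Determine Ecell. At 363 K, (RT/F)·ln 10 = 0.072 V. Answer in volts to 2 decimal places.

Pt²⁺/Pt is reduced (cathode, E° = +1.19 V) and I₂/I⁻ is oxidized (anode).
E°cell = +1.19 − (+0.55) = +0.64 V, with n = 2 electrons transferred.
The balanced reaction is Pt^2+(aq) + 2 I^-(aq) → Pt(s) + I2(s), so Q = 1 / ([Pt^2+(aq)]·[I^-(aq)]^2) = 5.15×10^5 and log Q = 5.712.
By the Nernst equation, E = +0.64 − (0.072/2)·(5.712) = +0.43 V.

+0.43 V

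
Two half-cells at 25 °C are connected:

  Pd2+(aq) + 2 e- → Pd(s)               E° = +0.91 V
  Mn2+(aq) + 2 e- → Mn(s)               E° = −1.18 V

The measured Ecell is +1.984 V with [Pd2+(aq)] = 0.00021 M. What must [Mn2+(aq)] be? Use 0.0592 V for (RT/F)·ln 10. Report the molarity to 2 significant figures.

Pd²⁺/Pd is the cathode (higher E°); E°cell = +0.91 − (−1.18) = +2.09 V with n = 2.
Rearranging E = E° − (0.0592/n)·log Q gives log Q = 2(+2.09 − (+1.984))/0.0592 = 3.581.
The balanced reaction is Pd2+(aq) + Mn(s) → Pd(s) + Mn2+(aq), so Q = [Mn2+(aq)] / [Pd2+(aq)].
Substituting the known concentrations and solving, log [Mn2+(aq)] = −0.097 and [Mn2+(aq)] = 0.80 M.

0.80 M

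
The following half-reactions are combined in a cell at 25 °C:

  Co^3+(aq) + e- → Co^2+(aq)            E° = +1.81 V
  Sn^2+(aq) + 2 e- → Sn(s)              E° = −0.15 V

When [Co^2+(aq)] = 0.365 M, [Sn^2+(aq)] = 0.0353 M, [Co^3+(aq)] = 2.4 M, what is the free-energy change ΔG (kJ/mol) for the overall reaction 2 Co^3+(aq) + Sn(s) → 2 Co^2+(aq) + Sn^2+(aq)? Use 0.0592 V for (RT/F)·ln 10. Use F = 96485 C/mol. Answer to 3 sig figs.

With Co³⁺/Co²⁺ reduced at the cathode, E°cell = +1.81 − (−0.15) = +1.96 V and n = 2.
Q = ([Co^2+(aq)]^2·[Sn^2+(aq)]) / [Co^3+(aq)]^2 = 0.000816, so log Q = −3.088 and E = +1.96 − (0.0592/2)(−3.088) = +2.0514 V.
Then ΔG = −nFE = −2 × 96485 × +2.0514 J/mol = −396 kJ/mol.

−396 kJ/mol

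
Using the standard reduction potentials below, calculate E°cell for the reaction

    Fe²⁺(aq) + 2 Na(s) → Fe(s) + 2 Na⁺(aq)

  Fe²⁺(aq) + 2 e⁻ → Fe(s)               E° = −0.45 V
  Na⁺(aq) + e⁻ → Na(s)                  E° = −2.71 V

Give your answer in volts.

+2.26 V

In the reaction as written, Fe²⁺(aq) is reduced (cathode) and Na⁺(aq) is produced by oxidation at the anode.
E°cell = E°(cathode) − E°(anode) = −0.45 − (−2.71) = +2.26 V.
The positive value indicates the reaction is spontaneous as written.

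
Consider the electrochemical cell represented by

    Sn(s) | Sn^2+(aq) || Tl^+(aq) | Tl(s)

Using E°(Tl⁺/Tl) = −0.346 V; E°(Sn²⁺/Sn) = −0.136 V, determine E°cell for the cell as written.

By convention the left-hand electrode in cell notation is the anode (oxidation) and the right-hand electrode is the cathode (reduction).
E°cell = E°(right) − E°(left) = −0.346 − (−0.136) = −0.210 V.
The negative sign shows that, as written, the cell would require an external voltage to drive the reaction.

−0.210 V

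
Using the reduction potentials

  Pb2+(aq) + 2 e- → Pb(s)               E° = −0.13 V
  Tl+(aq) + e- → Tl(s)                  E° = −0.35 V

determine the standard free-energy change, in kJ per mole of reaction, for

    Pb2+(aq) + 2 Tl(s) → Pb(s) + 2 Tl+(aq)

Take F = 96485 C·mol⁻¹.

In the reaction as written Pb2+(aq) is reduced, so the Pb²⁺/Pb couple is the cathode and Tl⁺/Tl is the anode.
E°cell = −0.13 − (−0.35) = +0.22 V; balancing electrons gives n = 2.
ΔG° = −nFE°cell = −(2)(96485)(+0.22) J/mol = −42.5 kJ/mol.

−42.5 kJ/mol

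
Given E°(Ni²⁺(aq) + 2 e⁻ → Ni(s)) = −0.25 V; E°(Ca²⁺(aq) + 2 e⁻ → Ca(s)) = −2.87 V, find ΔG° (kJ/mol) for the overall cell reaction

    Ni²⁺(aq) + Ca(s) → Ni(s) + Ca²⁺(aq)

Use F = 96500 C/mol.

In the reaction as written Ni²⁺(aq) is reduced, so the Ni²⁺/Ni couple is the cathode and Ca²⁺/Ca is the anode.
E°cell = −0.25 − (−2.87) = +2.62 V; balancing electrons gives n = 2.
ΔG° = −nFE°cell = −(2)(96500)(+2.62) J/mol = −506 kJ/mol.

−506 kJ/mol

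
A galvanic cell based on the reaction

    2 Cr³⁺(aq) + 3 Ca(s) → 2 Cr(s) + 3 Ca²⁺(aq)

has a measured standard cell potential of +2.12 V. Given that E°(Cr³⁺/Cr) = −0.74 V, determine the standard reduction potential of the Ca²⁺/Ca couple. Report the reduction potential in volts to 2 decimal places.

In the reaction as written the Cr³⁺/Cr couple is reduced (cathode) and Ca²⁺/Ca is oxidized (anode), so E°cell = E°(Cr³⁺/Cr) − E°(Ca²⁺/Ca).
E°(Ca²⁺/Ca) = E°(cathode) − E°cell = −0.74 − (+2.12) = −2.86 V.

−2.86 V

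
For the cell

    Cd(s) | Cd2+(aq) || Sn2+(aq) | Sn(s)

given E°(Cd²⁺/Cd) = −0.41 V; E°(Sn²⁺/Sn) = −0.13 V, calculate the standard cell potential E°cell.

+0.28 V

By convention the left-hand electrode in cell notation is the anode (oxidation) and the right-hand electrode is the cathode (reduction).
E°cell = E°(right) − E°(left) = −0.13 − (−0.41) = +0.28 V.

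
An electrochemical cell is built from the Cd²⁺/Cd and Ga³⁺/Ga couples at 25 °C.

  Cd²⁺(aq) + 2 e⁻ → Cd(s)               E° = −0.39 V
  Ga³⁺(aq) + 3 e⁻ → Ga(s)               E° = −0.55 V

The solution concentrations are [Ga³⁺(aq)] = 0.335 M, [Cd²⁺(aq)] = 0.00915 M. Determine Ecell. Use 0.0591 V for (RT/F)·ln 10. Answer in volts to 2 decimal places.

Since E°(Cd²⁺/Cd) > E°(Ga³⁺/Ga), Cd²⁺/Cd serves as the cathode.
E°cell = E°cat − E°an = −0.39 − (−0.55) = +0.16 V; n = 6.
Balancing gives 3 Cd²⁺(aq) + 2 Ga(s) → 3 Cd(s) + 2 Ga³⁺(aq); hence Q = [Ga³⁺(aq)]^2 / [Cd²⁺(aq)]^3 = 1.46×10^5 (log Q = 5.166).
By the Nernst equation, E = +0.16 − (0.0591/6)·(5.166) = +0.11 V.

+0.11 V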